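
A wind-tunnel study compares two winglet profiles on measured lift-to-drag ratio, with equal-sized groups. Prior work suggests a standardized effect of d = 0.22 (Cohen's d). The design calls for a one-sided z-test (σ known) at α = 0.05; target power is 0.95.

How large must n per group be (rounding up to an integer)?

n = 448 per group

For power 0.95 need Φ(δ − z_{0.05}) = 0.95, so δ = z_{0.05} + z_{0.05} = 1.645 + 1.645 = 3.290.
δ = d·√(n/2) ⇒ n = 2(δ/d)² = 2 × (3.290 / 0.22)² = 447.20.
Round up to the next whole unit.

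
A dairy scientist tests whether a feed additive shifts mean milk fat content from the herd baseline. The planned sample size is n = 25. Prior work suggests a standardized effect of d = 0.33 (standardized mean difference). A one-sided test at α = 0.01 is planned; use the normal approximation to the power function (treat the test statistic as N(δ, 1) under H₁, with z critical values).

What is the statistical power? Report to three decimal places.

Noncentrality parameter: λ = d·√n = 0.33 × √25 = 1.6500
One-sided α = 0.01 → critical value z_{0.01} = 2.326.
Power = P(Z > 2.326 − λ) = Φ(-0.676) = 0.2494.

Power ≈ 0.249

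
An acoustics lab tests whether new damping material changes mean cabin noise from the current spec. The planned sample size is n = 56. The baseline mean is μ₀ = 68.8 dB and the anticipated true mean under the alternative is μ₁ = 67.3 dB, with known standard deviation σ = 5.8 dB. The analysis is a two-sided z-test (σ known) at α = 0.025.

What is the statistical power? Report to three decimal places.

Standardized effect: d = |μ₁ − μ₀| / σ = |67.3 − 68.8| / 5.8 = 0.2586
Noncentrality parameter: δ = d·√n = 0.2586 × √56 = 1.9353
Two-sided α = 0.025 → critical value z_{0.0125} = 2.241.
Power = Φ(δ − 2.241) + Φ(−δ − 2.241) = Φ(-0.306) + Φ(-4.177) = 0.3798 + 0.0000 = 0.3798.

Power ≈ 0.380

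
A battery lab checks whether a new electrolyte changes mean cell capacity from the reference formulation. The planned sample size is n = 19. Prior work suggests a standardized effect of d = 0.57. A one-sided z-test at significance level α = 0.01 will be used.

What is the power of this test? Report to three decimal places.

Noncentrality parameter: δ = d·√n = 0.57 × √19 = 2.4846
One-sided α = 0.01 → critical value z_{0.01} = 2.326.
Power = P(Z > 2.326 − δ) = Φ(0.158) = 0.5629.

Power ≈ 0.563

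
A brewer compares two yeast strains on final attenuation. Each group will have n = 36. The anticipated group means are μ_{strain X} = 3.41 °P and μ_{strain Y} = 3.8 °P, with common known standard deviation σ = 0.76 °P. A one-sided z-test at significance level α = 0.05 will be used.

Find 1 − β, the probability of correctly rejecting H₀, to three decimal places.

Power ≈ 0.703

Standardized effect: d = |μ_{strain X} − μ_{strain Y}| / σ = |3.41 − 3.8| / 0.76 = 0.5132
Noncentrality parameter: δ = d·√(n/2) = 0.5132 × √(36/2) = 2.1771
One-sided α = 0.05 → critical value z_{0.05} = 1.645.
Power = Φ(δ − 1.645) = Φ(0.532) = 0.7027.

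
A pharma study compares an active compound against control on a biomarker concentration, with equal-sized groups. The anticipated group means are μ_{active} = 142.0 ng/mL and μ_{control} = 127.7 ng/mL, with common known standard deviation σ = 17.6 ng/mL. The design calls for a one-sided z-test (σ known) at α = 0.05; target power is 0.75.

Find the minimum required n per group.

Standardized effect: d = |μ_{active} − μ_{control}| / σ = |142.0 − 127.7| / 17.6 = 0.8125
Set Φ(δ − 1.645) = 0.75; then δ − 1.645 = Φ⁻¹(0.75) = 0.674, giving δ = 2.319.
δ = d·√(n/2) ⇒ n = 2(δ/d)² = 2 × (2.319 / 0.8125)² = 16.30.
Round up to the next whole unit.

n = 17 per group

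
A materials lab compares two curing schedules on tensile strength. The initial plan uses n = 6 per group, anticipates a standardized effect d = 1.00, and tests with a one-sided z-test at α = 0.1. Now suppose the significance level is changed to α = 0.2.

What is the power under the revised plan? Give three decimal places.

Power ≈ 0.813

δ = d·√(n/2) = 1.00 × √(6/2) = 1.7321 (unchanged). New critical value: z_{0.2} = 0.842.
Revised power = Φ(δ − 0.842) = Φ(0.890) = 0.8134.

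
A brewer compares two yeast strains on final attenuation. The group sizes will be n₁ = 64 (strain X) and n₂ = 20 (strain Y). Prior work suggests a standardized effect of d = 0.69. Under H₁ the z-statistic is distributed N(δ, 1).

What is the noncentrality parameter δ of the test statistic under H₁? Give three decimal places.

The noncentrality parameter scales effect size by the design's sample-size factor: δ = d / √(1/n₁ + 1/n₂) = 0.69 / √(1/64 + 1/20) = 2.6935

δ ≈ 2.693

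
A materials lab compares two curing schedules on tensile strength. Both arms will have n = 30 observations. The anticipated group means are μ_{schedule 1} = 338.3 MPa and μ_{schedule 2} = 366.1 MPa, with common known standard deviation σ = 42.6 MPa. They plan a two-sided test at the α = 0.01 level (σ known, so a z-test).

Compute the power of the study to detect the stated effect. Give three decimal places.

Power ≈ 0.481

Standardized effect: d = |μ_{schedule 1} − μ_{schedule 2}| / σ = |338.3 − 366.1| / 42.6 = 0.6526
Noncentrality parameter: λ = d·√(n/2) = 0.6526 × √(30/2) = 2.5274
Two-sided α = 0.01 → critical value z_{0.005} = 2.576.
Power = Φ(λ − 2.576) + Φ(−λ − 2.576) = Φ(-0.048) + Φ(-5.103) = 0.4807 + 0.0000 = 0.4807.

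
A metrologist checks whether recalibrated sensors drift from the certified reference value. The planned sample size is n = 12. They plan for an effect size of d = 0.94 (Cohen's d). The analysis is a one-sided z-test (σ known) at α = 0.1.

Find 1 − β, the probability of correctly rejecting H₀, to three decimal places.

Power ≈ 0.976

Noncentrality parameter: λ = d·√n = 0.94 × √12 = 3.2563
One-sided α = 0.1 → critical value z_{0.1} = 1.282.
Power = Φ(λ − 1.282) = Φ(1.975) = 0.9758.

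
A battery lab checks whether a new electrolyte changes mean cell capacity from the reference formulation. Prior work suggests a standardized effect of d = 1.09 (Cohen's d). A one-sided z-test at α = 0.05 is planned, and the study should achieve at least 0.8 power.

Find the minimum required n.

n = 6

For power 0.8 need Φ(δ − z_{0.05}) = 0.8, so δ = z_{0.05} + z_{0.20} = 1.645 + 0.842 = 2.486.
δ = d·√n ⇒ n = (δ/d)² = (2.486 / 1.09)² = 5.20.
Round up to the next whole unit.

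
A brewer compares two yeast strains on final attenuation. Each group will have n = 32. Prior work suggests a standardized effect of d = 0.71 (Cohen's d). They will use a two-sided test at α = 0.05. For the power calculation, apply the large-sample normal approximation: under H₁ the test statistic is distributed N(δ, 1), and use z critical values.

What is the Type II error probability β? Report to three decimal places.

β ≈ 0.189

Noncentrality parameter: δ = d·√(n/2) = 0.71 × √(32/2) = 2.8400
Critical value for a two-sided test at α = 0.05: z_{α/2} = 1.960.
Power = Φ(δ − 1.960) + Φ(−δ − 1.960) = Φ(0.880) + Φ(-4.800) = 0.8106 + 0.0000 = 0.8106.
Type II error: β = 1 − power = 1 − 0.8106 = 0.1894.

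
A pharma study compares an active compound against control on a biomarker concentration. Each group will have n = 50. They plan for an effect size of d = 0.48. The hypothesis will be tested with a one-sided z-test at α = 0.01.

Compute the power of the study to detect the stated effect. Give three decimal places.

Noncentrality parameter: δ = d·√(n/2) = 0.48 × √(50/2) = 2.4000
Critical value for a one-sided test at α = 0.01: z_α = 2.326.
Power = P(Z > 2.326 − δ) = Φ(0.074) = 0.5294.

Power ≈ 0.529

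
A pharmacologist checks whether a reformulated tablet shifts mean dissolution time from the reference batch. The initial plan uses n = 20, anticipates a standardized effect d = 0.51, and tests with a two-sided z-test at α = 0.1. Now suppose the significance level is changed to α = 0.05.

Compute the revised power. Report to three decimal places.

δ = d·√n = 0.51 × √20 = 2.2808 (unchanged). New critical value: z_{0.025} = 1.960.
Revised power = Φ(δ − 1.960) + Φ(−δ − 1.960) = Φ(0.321) + Φ(-4.241) = 0.6258 + 0.0000 = 0.6258.

Power ≈ 0.626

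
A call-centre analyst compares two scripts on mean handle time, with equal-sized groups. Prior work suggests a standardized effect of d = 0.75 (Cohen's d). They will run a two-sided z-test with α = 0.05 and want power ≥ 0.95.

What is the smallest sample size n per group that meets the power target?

n = 47 per group

Set Φ(δ − 1.960) = 0.95; then δ − 1.960 = Φ⁻¹(0.95) = 1.645, giving δ = 3.605.
(For δ > 0 the lower-tail rejection region contributes negligibly to power, so the one-term inversion is standard.)
δ = d·√(n/2) ⇒ n = 2(δ/d)² = 2 × (3.605 / 0.75)² = 46.20.
Rounding up, n = 47 per group.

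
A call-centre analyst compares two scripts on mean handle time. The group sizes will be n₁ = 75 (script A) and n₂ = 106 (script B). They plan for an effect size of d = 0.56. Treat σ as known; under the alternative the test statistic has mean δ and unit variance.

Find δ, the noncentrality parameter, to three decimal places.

δ ≈ 3.711

δ = d / √(1/n₁ + 1/n₂) = 0.56 / √(1/75 + 1/106) = 3.7114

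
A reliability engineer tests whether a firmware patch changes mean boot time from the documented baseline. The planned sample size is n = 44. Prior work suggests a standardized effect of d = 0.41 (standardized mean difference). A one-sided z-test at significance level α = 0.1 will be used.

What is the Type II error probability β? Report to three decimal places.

β ≈ 0.075

Noncentrality parameter: δ = d·√n = 0.41 × √44 = 2.7196
Critical value for a one-sided test at α = 0.1: z_α = 1.282.
Power = P(Z > 1.282 − δ) = Φ(1.438) = 0.9248.
Type II error: β = 1 − power = 1 − 0.9248 = 0.0752.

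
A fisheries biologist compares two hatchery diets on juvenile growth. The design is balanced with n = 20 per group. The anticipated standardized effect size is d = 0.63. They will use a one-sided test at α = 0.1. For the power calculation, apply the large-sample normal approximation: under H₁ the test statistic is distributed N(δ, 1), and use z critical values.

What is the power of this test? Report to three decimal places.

Power ≈ 0.761

Noncentrality parameter: δ = d·√(n/2) = 0.63 × √(20/2) = 1.9922
Critical value for a one-sided test at α = 0.1: z_α = 1.282.
Power = P(Z > 1.282 − δ) = Φ(0.711) = 0.7614.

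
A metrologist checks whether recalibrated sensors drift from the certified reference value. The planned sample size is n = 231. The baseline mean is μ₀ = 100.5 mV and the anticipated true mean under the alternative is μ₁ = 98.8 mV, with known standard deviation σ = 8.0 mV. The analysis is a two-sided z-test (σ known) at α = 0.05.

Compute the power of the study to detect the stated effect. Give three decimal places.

Power ≈ 0.898

Standardized effect: d = |μ₁ − μ₀| / σ = |98.8 − 100.5| / 8.0 = 0.2125
Noncentrality parameter: δ = d·√n = 0.2125 × √231 = 3.2297
Two-sided α = 0.05 → critical value z_{0.025} = 1.960.
Power = Φ(δ − 1.960) + Φ(−δ − 1.960) = Φ(1.270) + Φ(-5.190) = 0.8979 + 0.0000 = 0.8979.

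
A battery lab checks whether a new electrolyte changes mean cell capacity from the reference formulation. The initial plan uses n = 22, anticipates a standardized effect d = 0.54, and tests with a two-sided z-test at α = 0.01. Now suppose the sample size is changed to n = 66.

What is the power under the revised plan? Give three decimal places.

Power ≈ 0.965

With n = 66: δ = d·√n = 0.54 × √66 = 4.3870. Critical value z_{0.005} = 2.576.
Revised power = Φ(δ − 2.576) + Φ(−δ − 2.576) = Φ(1.811) + Φ(-6.963) = 0.9649 + 0.0000 = 0.9649.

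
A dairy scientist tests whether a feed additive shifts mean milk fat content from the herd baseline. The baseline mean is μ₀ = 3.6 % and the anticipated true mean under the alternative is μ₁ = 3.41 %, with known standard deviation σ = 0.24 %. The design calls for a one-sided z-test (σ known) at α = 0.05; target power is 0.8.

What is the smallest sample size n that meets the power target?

n = 10

Standardized effect: d = |μ₁ − μ₀| / σ = |3.41 − 3.6| / 0.24 = 0.7917
For power 0.8 need Φ(δ − z_{0.05}) = 0.8, so δ = z_{0.05} + z_{0.20} = 1.645 + 0.842 = 2.486.
δ = d·√n ⇒ n = (δ/d)² = (2.486 / 0.7917)² = 9.86.
Rounding up, n = 10.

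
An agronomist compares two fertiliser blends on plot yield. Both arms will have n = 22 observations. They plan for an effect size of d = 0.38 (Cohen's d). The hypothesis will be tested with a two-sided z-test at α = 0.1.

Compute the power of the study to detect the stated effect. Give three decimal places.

Power ≈ 0.352

Noncentrality parameter: δ = d·√(n/2) = 0.38 × √(22/2) = 1.2603
Two-sided α = 0.1 → critical value z_{0.05} = 1.645.
Power = Φ(δ − 1.645) + Φ(−δ − 1.645) = Φ(-0.385) + Φ(-2.905) = 0.3503 + 0.0018 = 0.3521.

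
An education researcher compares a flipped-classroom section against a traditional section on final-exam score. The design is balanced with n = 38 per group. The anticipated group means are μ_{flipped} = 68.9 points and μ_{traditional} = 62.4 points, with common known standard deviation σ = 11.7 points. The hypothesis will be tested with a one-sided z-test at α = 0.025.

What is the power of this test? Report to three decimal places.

Power ≈ 0.678

Standardized effect: d = |μ_{flipped} − μ_{traditional}| / σ = |68.9 − 62.4| / 11.7 = 0.5556
Noncentrality parameter: δ = d·√(n/2) = 0.5556 × √(38/2) = 2.4216
Critical value for a one-sided test at α = 0.025: z_α = 1.960.
Power = Φ(δ − 1.960) = Φ(0.462) = 0.6778.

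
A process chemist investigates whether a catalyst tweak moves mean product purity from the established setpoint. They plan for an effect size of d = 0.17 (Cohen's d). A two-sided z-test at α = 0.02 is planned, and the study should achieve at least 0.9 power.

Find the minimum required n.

Set Φ(δ − 2.326) = 0.9; then δ − 2.326 = Φ⁻¹(0.9) = 1.282, giving δ = 3.608.
(Ignoring the negligible lower-tail rejection probability gives the usual closed-form inversion.)
δ = d·√n ⇒ n = (δ/d)² = (3.608 / 0.17)² = 450.41.
Rounding up, n = 451.

n = 451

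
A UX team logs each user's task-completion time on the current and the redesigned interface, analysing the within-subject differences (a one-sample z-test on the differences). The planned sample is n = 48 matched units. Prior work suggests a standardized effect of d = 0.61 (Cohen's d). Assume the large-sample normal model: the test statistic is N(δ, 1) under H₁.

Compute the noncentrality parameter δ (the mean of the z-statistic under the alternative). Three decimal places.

δ = d·√n = 0.61 × √48 = 4.2262

δ ≈ 4.226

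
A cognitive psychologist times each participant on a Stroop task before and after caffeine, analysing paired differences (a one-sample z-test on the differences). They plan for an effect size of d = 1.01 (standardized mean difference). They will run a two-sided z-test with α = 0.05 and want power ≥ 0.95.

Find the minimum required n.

For power 0.95 need Φ(δ − z_{0.025}) = 0.95, so δ = z_{0.025} + z_{0.05} = 1.960 + 1.645 = 3.605.
(For δ > 0 the lower-tail rejection region contributes negligibly to power, so the one-term inversion is standard.)
δ = d·√n ⇒ n = (δ/d)² = (3.605 / 1.01)² = 12.74.
Round up to the next whole unit.

n = 13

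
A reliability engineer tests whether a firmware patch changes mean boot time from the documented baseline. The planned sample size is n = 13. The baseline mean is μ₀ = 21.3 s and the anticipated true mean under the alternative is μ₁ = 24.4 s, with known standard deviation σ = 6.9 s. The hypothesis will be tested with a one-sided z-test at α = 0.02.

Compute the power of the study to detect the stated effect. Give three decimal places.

Power ≈ 0.332

Standardized effect: d = |μ₁ − μ₀| / σ = |24.4 − 21.3| / 6.9 = 0.4493
Noncentrality parameter: δ = d·√n = 0.4493 × √13 = 1.6199
Critical value for a one-sided test at α = 0.02: z_α = 2.054.
Power = P(Z > 2.054 − δ) = Φ(-0.434) = 0.3322.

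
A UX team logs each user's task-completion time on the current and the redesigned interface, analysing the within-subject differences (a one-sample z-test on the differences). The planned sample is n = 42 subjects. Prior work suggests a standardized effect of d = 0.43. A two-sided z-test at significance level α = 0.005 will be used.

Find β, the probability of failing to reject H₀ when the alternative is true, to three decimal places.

Noncentrality parameter: δ = d·√n = 0.43 × √42 = 2.7867
Two-sided α = 0.005 → critical value z_{0.0025} = 2.807.
Power = Φ(δ − 2.807) + Φ(−δ − 2.807) = Φ(-0.020) + Φ(-5.594) = 0.4919 + 0.0000 = 0.4919.
Type II error: β = 1 − power = 1 − 0.4919 = 0.5081.

β ≈ 0.508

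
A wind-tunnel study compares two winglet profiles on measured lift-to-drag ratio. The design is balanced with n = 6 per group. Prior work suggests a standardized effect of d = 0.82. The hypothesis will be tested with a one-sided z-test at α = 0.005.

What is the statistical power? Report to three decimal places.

Noncentrality parameter: δ = d·√(n/2) = 0.82 × √(6/2) = 1.4203
One-sided α = 0.005 → critical value z_{0.005} = 2.576.
Power = Φ(δ − 2.576) = Φ(-1.156) = 0.1239.

Power ≈ 0.124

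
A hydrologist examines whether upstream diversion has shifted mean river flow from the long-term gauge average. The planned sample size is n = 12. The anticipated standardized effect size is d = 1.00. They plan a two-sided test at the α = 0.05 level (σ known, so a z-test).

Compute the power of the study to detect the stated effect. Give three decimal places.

Noncentrality parameter: δ = d·√n = 1.00 × √12 = 3.4641
Two-sided α = 0.05 → critical value z_{0.025} = 1.960.
Power = Φ(δ − 1.960) + Φ(−δ − 1.960) = Φ(1.504) + Φ(-5.424) = 0.9337 + 0.0000 = 0.9337.

Power ≈ 0.934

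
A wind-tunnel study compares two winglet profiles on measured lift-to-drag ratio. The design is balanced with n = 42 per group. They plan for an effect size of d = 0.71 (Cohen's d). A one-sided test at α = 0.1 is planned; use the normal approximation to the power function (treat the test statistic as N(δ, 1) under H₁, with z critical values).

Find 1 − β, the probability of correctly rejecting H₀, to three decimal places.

Power ≈ 0.976

Noncentrality parameter: δ = d·√(n/2) = 0.71 × √(42/2) = 3.2536
One-sided α = 0.1 → critical value z_{0.1} = 1.282.
Power = Φ(δ − 1.282) = Φ(1.972) = 0.9757.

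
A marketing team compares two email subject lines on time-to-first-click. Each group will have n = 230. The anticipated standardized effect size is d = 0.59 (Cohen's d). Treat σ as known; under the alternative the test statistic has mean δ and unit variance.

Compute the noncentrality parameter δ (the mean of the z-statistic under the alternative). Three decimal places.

The noncentrality parameter scales effect size by the design's sample-size factor: δ = d·√(n/2) = 0.59 × √(230/2) = 6.3270

δ ≈ 6.327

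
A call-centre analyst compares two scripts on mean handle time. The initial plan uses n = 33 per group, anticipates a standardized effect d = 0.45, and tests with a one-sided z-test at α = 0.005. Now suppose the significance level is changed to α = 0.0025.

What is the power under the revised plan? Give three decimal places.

δ = d·√(n/2) = 0.45 × √(33/2) = 1.8279 (unchanged). New critical value: z_{0.0025} = 2.807.
Revised power = Φ(δ − 2.807) = Φ(-0.979) = 0.1638.

Power ≈ 0.164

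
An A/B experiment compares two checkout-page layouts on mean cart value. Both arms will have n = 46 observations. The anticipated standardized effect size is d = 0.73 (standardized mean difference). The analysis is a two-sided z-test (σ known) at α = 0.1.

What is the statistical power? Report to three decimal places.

Power ≈ 0.968

Noncentrality parameter: δ = d·√(n/2) = 0.73 × √(46/2) = 3.5010
Critical value for a two-sided test at α = 0.1: z_{α/2} = 1.645.
Power = Φ(δ − 1.645) + Φ(−δ − 1.645) = Φ(1.856) + Φ(-5.146) = 0.9683 + 0.0000 = 0.9683.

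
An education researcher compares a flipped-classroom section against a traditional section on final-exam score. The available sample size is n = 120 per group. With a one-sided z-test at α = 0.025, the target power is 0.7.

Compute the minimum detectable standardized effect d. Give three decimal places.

d ≈ 0.321

Need Φ(δ − 1.960) = 0.7, so δ = 1.960 + 0.524 = 2.484.
δ = d·√(n/2) ⇒ d = δ/√(n/2) = 2.484/√(120/2) = 0.3207.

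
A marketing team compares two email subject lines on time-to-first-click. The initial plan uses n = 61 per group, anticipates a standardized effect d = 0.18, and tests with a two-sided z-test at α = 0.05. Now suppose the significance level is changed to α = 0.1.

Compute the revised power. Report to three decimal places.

δ = d·√(n/2) = 0.18 × √(61/2) = 0.9941 (unchanged). New critical value: z_{0.05} = 1.645.
Revised power = Φ(δ − 1.645) + Φ(−δ − 1.645) = Φ(-0.651) + Φ(-2.639) = 0.2576 + 0.0042 = 0.2618.

Power ≈ 0.262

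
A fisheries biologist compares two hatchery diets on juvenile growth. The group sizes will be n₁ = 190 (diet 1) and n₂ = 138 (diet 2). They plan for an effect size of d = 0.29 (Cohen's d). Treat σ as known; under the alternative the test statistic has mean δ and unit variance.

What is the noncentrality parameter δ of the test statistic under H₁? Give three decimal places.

The noncentrality parameter scales effect size by the design's sample-size factor: δ = d / √(1/n₁ + 1/n₂) = 0.29 / √(1/190 + 1/138) = 2.5929

δ ≈ 2.593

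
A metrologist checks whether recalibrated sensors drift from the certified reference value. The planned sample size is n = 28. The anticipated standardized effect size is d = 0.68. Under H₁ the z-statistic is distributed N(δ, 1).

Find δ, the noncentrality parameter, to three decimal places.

δ ≈ 3.598

δ = d·√n = 0.68 × √28 = 3.5982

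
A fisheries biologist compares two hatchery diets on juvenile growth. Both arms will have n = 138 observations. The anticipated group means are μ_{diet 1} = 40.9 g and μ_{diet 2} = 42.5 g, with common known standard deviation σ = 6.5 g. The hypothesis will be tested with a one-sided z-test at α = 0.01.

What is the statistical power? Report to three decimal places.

Power ≈ 0.389

Standardized effect: d = |μ_{diet 1} − μ_{diet 2}| / σ = |40.9 − 42.5| / 6.5 = 0.2462
Noncentrality parameter: δ = d·√(n/2) = 0.2462 × √(138/2) = 2.0447
One-sided α = 0.01 → critical value z_{0.01} = 2.326.
Power = Φ(δ − 2.326) = Φ(-0.282) = 0.3891.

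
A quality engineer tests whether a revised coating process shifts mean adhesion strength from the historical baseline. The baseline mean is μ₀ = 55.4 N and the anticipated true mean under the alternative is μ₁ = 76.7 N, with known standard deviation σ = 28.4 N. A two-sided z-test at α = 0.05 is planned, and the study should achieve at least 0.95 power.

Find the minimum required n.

Standardized effect: d = |μ₁ − μ₀| / σ = |76.7 − 55.4| / 28.4 = 0.7500
For power 0.95 need Φ(δ − z_{0.025}) = 0.95, so δ = z_{0.025} + z_{0.05} = 1.960 + 1.645 = 3.605.
(The Φ(−δ − z_{α/2}) term is vanishingly small for δ > 0 and is dropped in the standard sample-size formula.)
δ = d·√n ⇒ n = (δ/d)² = (3.605 / 0.7500)² = 23.10.
Round up to the next whole unit.

n = 24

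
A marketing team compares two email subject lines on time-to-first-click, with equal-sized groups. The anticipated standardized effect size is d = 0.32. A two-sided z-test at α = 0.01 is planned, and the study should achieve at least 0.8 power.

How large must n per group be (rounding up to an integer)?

n = 229 per group

For power 0.8 need Φ(δ − z_{0.005}) = 0.8, so δ = z_{0.005} + z_{0.20} = 2.576 + 0.842 = 3.417.
(For δ > 0 the lower-tail rejection region contributes negligibly to power, so the one-term inversion is standard.)
δ = d·√(n/2) ⇒ n = 2(δ/d)² = 2 × (3.417 / 0.32)² = 228.10.
Rounding up, n = 229 per group.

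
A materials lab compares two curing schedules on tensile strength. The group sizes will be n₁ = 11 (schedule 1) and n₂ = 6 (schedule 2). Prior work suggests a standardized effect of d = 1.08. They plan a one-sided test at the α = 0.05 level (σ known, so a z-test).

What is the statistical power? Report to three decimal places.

Power ≈ 0.686

Noncentrality parameter: δ = d / √(1/n₁ + 1/n₂) = 1.08 / √(1/11 + 1/6) = 2.1280
Critical value for a one-sided test at α = 0.05: z_α = 1.645.
Power = P(Z > 1.645 − δ) = Φ(0.483) = 0.6855.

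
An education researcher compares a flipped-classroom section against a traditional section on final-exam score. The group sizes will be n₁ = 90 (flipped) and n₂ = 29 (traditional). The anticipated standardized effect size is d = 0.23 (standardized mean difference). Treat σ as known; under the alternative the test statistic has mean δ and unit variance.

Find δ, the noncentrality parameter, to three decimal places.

δ ≈ 1.077

The noncentrality parameter scales effect size by the design's sample-size factor: δ = d / √(1/n₁ + 1/n₂) = 0.23 / √(1/90 + 1/29) = 1.0771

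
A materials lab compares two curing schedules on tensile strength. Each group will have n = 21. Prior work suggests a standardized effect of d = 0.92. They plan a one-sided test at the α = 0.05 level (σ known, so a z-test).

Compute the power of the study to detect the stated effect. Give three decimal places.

Power ≈ 0.909

Noncentrality parameter: δ = d·√(n/2) = 0.92 × √(21/2) = 2.9811
One-sided α = 0.05 → critical value z_{0.05} = 1.645.
Power = P(Z > 1.645 − δ) = Φ(1.336) = 0.9093.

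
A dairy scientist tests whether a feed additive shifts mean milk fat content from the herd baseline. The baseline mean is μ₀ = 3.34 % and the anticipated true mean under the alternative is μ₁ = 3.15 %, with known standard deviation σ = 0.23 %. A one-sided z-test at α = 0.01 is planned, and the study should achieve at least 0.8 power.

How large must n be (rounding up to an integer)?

Standardized effect: d = |μ₁ − μ₀| / σ = |3.15 − 3.34| / 0.23 = 0.8261
For power 0.8 need Φ(δ − z_{0.01}) = 0.8, so δ = z_{0.01} + z_{0.20} = 2.326 + 0.842 = 3.168.
δ = d·√n ⇒ n = (δ/d)² = (3.168 / 0.8261)² = 14.71.
Rounding up, n = 15.

n = 15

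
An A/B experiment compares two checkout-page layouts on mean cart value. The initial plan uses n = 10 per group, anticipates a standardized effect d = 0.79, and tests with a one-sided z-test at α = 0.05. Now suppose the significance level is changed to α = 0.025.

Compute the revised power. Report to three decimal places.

δ = d·√(n/2) = 0.79 × √(10/2) = 1.7665 (unchanged). New critical value: z_{0.025} = 1.960.
Revised power = Φ(δ − 1.960) = Φ(-0.193) = 0.4233.

Power ≈ 0.423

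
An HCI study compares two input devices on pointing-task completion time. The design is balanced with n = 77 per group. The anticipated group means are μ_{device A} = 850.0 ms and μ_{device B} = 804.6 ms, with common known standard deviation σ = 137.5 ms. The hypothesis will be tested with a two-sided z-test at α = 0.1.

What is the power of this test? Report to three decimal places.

Standardized effect: d = |μ_{device A} − μ_{device B}| / σ = |850.0 − 804.6| / 137.5 = 0.3302
Noncentrality parameter: δ = d·√(n/2) = 0.3302 × √(77/2) = 2.0487
Critical value for a two-sided test at α = 0.1: z_{α/2} = 1.645.
Power = Φ(δ − 1.645) + Φ(−δ − 1.645) = Φ(0.404) + Φ(-3.694) = 0.6568 + 0.0001 = 0.6570.

Power ≈ 0.657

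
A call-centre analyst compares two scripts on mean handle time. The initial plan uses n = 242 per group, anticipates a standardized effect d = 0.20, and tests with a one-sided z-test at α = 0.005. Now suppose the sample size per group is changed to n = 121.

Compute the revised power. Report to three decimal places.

Power ≈ 0.154

With n = 121 per group: δ = d·√(n/2) = 0.20 × √(121/2) = 1.5556. Critical value z_{0.005} = 2.576.
Revised power = Φ(δ − 2.576) = Φ(-1.020) = 0.1538.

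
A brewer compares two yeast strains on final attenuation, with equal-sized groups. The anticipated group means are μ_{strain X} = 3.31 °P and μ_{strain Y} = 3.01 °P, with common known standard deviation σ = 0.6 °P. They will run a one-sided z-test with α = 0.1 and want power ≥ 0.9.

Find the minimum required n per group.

Standardized effect: d = |μ_{strain X} − μ_{strain Y}| / σ = |3.31 − 3.01| / 0.6 = 0.5000
For power 0.9 need Φ(δ − z_{0.1}) = 0.9, so δ = z_{0.1} + z_{0.10} = 1.282 + 1.282 = 2.563.
δ = d·√(n/2) ⇒ n = 2(δ/d)² = 2 × (2.563 / 0.5000)² = 52.56.
Rounding up, n = 53 per group.

n = 53 per group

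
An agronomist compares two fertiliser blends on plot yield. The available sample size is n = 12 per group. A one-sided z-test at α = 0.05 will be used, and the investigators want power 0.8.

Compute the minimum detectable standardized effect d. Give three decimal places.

d ≈ 1.015

Need Φ(δ − 1.645) = 0.8, so δ = 1.645 + 0.842 = 2.486.
δ = d·√(n/2) ⇒ d = δ/√(n/2) = 2.486/√(12/2) = 1.0151.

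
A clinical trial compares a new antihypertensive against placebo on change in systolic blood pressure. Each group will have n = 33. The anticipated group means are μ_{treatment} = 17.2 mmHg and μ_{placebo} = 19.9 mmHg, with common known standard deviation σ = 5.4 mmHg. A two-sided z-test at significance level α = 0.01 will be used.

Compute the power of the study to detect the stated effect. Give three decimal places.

Standardized effect: d = |μ_{treatment} − μ_{placebo}| / σ = |17.2 − 19.9| / 5.4 = 0.5000
Noncentrality parameter: δ = d·√(n/2) = 0.5000 × √(33/2) = 2.0310
Critical value for a two-sided test at α = 0.01: z_{α/2} = 2.576.
Power = Φ(δ − 2.576) + Φ(−δ − 2.576) = Φ(-0.545) + Φ(-4.607) = 0.2929 + 0.0000 = 0.2929.

Power ≈ 0.293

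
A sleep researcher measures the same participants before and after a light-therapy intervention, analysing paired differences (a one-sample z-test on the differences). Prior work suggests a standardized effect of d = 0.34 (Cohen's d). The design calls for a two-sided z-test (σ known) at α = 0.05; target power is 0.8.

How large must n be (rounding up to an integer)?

n = 68

For power 0.8 need Φ(δ − z_{0.025}) = 0.8, so δ = z_{0.025} + z_{0.20} = 1.960 + 0.842 = 2.802.
(For δ > 0 the lower-tail rejection region contributes negligibly to power, so the one-term inversion is standard.)
δ = d·√n ⇒ n = (δ/d)² = (2.802 / 0.34)² = 67.90.
Round up to the next whole unit.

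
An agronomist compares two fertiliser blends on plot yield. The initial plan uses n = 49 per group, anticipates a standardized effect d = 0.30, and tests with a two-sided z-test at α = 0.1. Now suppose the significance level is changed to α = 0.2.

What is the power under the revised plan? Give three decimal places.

δ = d·√(n/2) = 0.30 × √(49/2) = 1.4849 (unchanged). New critical value: z_{0.1} = 1.282.
Revised power = Φ(δ − 1.282) + Φ(−δ − 1.282) = Φ(0.203) + Φ(-2.766) = 0.5806 + 0.0028 = 0.5834.

Power ≈ 0.583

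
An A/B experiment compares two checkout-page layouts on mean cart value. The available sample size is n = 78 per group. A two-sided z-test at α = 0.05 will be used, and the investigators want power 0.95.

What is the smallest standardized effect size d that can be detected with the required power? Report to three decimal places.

Required noncentrality: δ = z_{0.025} + z_{0.05} = 1.960 + 1.645 = 3.605.
(Lower-tail contribution to power is negligible for δ > 0.)
δ = d·√(n/2) ⇒ d = δ/√(n/2) = 3.605/√(78/2) = 0.5772.

d ≈ 0.577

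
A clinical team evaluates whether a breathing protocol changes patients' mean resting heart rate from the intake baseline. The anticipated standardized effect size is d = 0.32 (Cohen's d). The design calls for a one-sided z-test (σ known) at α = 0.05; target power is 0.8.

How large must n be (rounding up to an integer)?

For power 0.8 need Φ(δ − z_{0.05}) = 0.8, so δ = z_{0.05} + z_{0.20} = 1.645 + 0.842 = 2.486.
δ = d·√n ⇒ n = (δ/d)² = (2.486 / 0.32)² = 60.38.
Round up to the next whole unit.

n = 61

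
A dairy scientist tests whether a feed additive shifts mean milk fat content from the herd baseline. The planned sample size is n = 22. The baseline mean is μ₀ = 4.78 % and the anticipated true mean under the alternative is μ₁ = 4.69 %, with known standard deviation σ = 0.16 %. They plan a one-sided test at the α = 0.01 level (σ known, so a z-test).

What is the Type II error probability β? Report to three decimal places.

Standardized effect: d = |μ₁ − μ₀| / σ = |4.69 − 4.78| / 0.16 = 0.5625
Noncentrality parameter: δ = d·√n = 0.5625 × √22 = 2.6384
One-sided α = 0.01 → critical value z_{0.01} = 2.326.
Power = P(Z > 2.326 − δ) = Φ(0.312) = 0.6225.
Type II error: β = 1 − power = 1 − 0.6225 = 0.3775.

β ≈ 0.378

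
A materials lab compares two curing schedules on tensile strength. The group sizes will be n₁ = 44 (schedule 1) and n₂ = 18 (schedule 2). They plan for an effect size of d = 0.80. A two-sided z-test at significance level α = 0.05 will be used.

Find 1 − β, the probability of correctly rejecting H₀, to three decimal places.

Power ≈ 0.816

Noncentrality parameter: δ = d / √(1/n₁ + 1/n₂) = 0.80 / √(1/44 + 1/18) = 2.8593
Two-sided α = 0.05 → critical value z_{0.025} = 1.960.
Power = Φ(δ − 1.960) + Φ(−δ − 1.960) = Φ(0.899) + Φ(-4.819) = 0.8158 + 0.0000 = 0.8158.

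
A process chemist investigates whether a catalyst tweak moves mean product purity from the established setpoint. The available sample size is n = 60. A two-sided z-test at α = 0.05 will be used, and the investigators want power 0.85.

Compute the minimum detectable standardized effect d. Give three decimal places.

Need Φ(δ − 1.960) = 0.85, so δ = 1.960 + 1.036 = 2.996.
(The second rejection-region term Φ(−δ − z_{α/2}) is negligible and dropped.)
δ = d·√n ⇒ d = δ/√n = 2.996/√60 = 0.3868.

d ≈ 0.387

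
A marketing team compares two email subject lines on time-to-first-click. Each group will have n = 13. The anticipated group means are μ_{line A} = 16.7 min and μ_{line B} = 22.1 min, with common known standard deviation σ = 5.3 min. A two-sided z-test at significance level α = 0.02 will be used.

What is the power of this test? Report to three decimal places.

Standardized effect: d = |μ_{line A} − μ_{line B}| / σ = |16.7 − 22.1| / 5.3 = 1.0189
Noncentrality parameter: λ = d·√(n/2) = 1.0189 × √(13/2) = 2.5976
Two-sided α = 0.02 → critical value z_{0.01} = 2.326.
Power = Φ(λ − 2.326) + Φ(−λ − 2.326) = Φ(0.271) + Φ(-4.924) = 0.6069 + 0.0000 = 0.6069.

Power ≈ 0.607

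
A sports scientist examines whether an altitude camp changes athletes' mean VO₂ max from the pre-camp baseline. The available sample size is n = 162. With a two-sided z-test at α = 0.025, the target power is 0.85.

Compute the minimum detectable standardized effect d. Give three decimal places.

Required noncentrality: δ = z_{0.0125} + z_{0.15} = 2.241 + 1.036 = 3.278.
(The second rejection-region term Φ(−δ − z_{α/2}) is negligible and dropped.)
δ = d·√n ⇒ d = δ/√n = 3.278/√162 = 0.2575.

d ≈ 0.258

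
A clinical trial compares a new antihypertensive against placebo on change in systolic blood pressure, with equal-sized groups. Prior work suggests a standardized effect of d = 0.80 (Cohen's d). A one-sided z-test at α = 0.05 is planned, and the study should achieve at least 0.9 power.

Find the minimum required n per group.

n = 27 per group

Set Φ(δ − 1.645) = 0.9; then δ − 1.645 = Φ⁻¹(0.9) = 1.282, giving δ = 2.926.
δ = d·√(n/2) ⇒ n = 2(δ/d)² = 2 × (2.926 / 0.80)² = 26.76.
Round up to the next whole unit.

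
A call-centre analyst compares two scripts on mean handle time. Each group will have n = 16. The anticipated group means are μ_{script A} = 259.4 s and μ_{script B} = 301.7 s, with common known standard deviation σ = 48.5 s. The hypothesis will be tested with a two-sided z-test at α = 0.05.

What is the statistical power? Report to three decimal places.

Power ≈ 0.694

Standardized effect: d = |μ_{script A} − μ_{script B}| / σ = |259.4 − 301.7| / 48.5 = 0.8722
Noncentrality parameter: δ = d·√(n/2) = 0.8722 × √(16/2) = 2.4669
Critical value for a two-sided test at α = 0.05: z_{α/2} = 1.960.
Power = Φ(δ − 1.960) + Φ(−δ − 1.960) = Φ(0.507) + Φ(-4.427) = 0.6939 + 0.0000 = 0.6939.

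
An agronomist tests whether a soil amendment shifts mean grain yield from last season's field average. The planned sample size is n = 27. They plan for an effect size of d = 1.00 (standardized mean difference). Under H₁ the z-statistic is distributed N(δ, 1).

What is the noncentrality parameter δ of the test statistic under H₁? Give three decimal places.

δ ≈ 5.196

δ = d·√n = 1.00 × √27 = 5.1962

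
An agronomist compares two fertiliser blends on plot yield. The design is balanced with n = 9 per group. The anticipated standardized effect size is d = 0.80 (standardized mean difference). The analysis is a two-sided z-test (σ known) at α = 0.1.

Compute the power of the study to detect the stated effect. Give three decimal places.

Noncentrality parameter: δ = d·√(n/2) = 0.80 × √(9/2) = 1.6971
Critical value for a two-sided test at α = 0.1: z_{α/2} = 1.645.
Power = Φ(δ − 1.645) + Φ(−δ − 1.645) = Φ(0.052) + Φ(-3.342) = 0.5208 + 0.0004 = 0.5212.

Power ≈ 0.521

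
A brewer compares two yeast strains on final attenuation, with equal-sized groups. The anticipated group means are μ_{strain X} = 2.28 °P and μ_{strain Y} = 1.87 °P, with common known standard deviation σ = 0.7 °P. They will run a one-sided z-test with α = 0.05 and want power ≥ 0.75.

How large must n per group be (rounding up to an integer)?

n = 32 per group

Standardized effect: d = |μ_{strain X} − μ_{strain Y}| / σ = |2.28 − 1.87| / 0.7 = 0.5857
Set Φ(δ − 1.645) = 0.75; then δ − 1.645 = Φ⁻¹(0.75) = 0.674, giving δ = 2.319.
δ = d·√(n/2) ⇒ n = 2(δ/d)² = 2 × (2.319 / 0.5857)² = 31.36.
Rounding up, n = 32 per group.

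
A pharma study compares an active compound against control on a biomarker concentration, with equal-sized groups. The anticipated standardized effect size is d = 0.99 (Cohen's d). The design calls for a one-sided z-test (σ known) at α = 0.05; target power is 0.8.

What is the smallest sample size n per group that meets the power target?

For power 0.8 need Φ(δ − z_{0.05}) = 0.8, so δ = z_{0.05} + z_{0.20} = 1.645 + 0.842 = 2.486.
δ = d·√(n/2) ⇒ n = 2(δ/d)² = 2 × (2.486 / 0.99)² = 12.62.
Rounding up, n = 13 per group.

n = 13 per group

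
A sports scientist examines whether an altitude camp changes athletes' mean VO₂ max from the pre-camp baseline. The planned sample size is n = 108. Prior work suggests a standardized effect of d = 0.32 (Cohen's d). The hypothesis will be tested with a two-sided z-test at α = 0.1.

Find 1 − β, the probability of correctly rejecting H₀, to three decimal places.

Noncentrality parameter: δ = d·√n = 0.32 × √108 = 3.3255
Critical value for a two-sided test at α = 0.1: z_{α/2} = 1.645.
Power = Φ(δ − 1.645) + Φ(−δ − 1.645) = Φ(1.681) + Φ(-4.970) = 0.9536 + 0.0000 = 0.9536.

Power ≈ 0.954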